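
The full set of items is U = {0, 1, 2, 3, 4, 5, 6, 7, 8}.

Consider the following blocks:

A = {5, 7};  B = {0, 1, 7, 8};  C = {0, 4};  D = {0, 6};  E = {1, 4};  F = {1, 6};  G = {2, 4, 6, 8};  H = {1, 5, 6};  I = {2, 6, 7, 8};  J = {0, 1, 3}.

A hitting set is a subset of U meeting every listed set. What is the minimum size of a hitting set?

4

Take T = {0, 4, 5, 6}. Each listed block contains at least one of these, so T is a hitting set of size 4.
No choice of 3 items meets every block, so 4 is the minimum.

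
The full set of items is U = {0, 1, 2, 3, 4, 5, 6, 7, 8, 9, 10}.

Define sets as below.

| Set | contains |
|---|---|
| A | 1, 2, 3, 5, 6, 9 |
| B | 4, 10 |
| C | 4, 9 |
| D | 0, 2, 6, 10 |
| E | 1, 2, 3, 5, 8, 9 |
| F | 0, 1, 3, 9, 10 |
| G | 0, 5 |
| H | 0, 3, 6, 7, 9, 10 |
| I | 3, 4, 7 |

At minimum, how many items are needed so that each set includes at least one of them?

The 3 items {0, 4, 9} hit every set.
No choice of 2 items meets every set, so 3 is the minimum.

3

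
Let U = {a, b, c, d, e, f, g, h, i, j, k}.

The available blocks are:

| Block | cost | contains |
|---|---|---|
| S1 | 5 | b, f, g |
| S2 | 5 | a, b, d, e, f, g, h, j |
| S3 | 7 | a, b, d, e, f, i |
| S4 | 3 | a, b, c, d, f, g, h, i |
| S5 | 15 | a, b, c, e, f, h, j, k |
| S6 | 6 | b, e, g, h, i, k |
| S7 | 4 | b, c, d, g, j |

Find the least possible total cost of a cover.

S4, S6, S7 together cover every point (S4 ∪ S6 ∪ S7 = {a, b, c, d, e, f, g, h, i, j, k}); total cost 3 + 6 + 4 = 13.
The greedy pick S4, S2, S6 costs 14; no covering selection beats 13.

13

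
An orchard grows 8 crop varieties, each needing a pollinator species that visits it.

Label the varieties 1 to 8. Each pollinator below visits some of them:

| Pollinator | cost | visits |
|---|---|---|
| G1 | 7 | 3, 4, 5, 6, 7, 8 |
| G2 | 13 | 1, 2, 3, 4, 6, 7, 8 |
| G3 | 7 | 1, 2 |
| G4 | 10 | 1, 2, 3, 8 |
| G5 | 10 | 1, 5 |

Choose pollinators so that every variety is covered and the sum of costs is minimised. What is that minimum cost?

14

G1, G3 together cover every variety (G1 ∪ G3 = {1, 2, 3, 4, 5, 6, 7, 8}); total cost 7 + 7 = 14.
No covering selection has total cost below 14.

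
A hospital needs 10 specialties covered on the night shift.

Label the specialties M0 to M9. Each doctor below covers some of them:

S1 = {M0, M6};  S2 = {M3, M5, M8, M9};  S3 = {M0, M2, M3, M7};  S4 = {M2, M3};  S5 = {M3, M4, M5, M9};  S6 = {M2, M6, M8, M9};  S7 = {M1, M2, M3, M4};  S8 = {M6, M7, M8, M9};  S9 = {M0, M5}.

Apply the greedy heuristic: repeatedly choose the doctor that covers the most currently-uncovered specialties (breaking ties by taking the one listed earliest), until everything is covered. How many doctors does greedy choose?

4

Greedy: pick S2 (covers 4 new) → pick S3 (covers 3 new) → pick S7 (covers 2 new) → pick S1 (covers 1 new). Total picks: 4.
(The true minimum cover uses only 3 doctors, so greedy is not optimal here.)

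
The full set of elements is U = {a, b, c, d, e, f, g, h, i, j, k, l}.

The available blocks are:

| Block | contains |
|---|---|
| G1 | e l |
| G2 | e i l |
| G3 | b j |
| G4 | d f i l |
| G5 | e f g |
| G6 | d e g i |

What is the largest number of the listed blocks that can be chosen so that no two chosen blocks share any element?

2

G1, G3 are pairwise disjoint (G1={e,l}; G3={b,j}).
Every remaining block overlaps one of these, and no 3 of the listed blocks are pairwise disjoint, so 2 is the maximum.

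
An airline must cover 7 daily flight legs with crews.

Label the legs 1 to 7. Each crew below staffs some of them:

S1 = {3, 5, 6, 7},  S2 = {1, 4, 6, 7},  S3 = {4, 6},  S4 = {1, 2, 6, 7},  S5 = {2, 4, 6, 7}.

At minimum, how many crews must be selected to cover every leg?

3

S1 and S2 and S4 together: S1 ∪ S2 ∪ S4 = {1, 2, 3, 4, 5, 6, 7} — every leg is covered.
Only S1 contains 3, so S1 is forced; the remaining 3 legs need at least 2 more crews (each remaining crew adds at most 2) — so at least 3 crews are needed, and 3 is optimal.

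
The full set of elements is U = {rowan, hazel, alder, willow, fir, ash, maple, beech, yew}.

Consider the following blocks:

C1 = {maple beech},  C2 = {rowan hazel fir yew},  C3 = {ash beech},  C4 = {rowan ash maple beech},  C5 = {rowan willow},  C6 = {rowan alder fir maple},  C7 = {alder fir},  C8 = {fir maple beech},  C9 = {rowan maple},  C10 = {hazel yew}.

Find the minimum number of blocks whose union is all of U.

C4, C5, C6, and C10 cover everything between them: the union {rowan, hazel, alder, willow, fir, ash, maple, beech, yew} is all of U.
Only C5 contains willow, so C5 is forced; the remaining 7 elements need at least 3 more blocks (each remaining block adds at most 3) — so at least 4 blocks are needed, and 4 is optimal.

4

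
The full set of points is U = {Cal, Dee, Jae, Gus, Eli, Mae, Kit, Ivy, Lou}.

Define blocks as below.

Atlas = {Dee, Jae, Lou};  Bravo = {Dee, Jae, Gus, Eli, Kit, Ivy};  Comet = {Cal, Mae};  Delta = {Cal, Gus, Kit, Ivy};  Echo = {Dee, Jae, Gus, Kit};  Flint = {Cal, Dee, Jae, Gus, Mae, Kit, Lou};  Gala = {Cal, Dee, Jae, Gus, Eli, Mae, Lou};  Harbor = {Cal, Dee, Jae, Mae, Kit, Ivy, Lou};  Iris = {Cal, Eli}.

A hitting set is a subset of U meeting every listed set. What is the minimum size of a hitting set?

2

H = {Cal, Dee} meets every block (each contains at least one member of H), and |H| = 2.
The blocks Comet, Echo are pairwise disjoint, so any hitting set needs a separate point for each — at least 2. Hence 2 is optimal.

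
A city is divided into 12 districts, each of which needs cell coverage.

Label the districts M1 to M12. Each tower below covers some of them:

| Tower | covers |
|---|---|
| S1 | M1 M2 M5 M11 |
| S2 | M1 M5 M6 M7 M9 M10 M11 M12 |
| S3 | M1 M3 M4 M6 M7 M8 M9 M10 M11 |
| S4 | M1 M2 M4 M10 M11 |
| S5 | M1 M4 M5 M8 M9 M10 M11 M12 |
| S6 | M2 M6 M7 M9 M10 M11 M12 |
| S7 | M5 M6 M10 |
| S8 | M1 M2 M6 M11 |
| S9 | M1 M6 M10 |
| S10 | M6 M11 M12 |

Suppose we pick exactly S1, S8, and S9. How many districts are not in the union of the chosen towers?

Union of S1, S8, S9 = {M1, M2, M5, M6, M10, M11}.
Not covered: M3, M4, M7, M8, M9, M12 — 6 districts.

6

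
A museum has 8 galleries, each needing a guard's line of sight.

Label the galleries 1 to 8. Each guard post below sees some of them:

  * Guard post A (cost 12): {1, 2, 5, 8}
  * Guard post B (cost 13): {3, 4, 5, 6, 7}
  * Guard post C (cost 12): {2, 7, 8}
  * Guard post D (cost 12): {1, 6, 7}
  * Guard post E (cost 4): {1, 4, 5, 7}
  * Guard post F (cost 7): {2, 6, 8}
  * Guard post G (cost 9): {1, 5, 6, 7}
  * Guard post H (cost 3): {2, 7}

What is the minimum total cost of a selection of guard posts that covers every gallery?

B, E, F together cover every gallery (B ∪ E ∪ F = {1, 2, 3, 4, 5, 6, 7, 8}); total cost 13 + 4 + 7 = 24.
No covering selection has total cost below 24.

24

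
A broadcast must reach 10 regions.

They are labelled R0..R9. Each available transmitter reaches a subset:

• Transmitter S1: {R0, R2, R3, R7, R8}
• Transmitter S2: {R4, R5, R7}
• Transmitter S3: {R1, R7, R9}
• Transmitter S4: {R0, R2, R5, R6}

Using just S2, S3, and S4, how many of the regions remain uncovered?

Union of S2, S3, S4 = {R0, R1, R2, R4, R5, R6, R7, R9}.
Not covered: R3, R8 — 2 regions.

2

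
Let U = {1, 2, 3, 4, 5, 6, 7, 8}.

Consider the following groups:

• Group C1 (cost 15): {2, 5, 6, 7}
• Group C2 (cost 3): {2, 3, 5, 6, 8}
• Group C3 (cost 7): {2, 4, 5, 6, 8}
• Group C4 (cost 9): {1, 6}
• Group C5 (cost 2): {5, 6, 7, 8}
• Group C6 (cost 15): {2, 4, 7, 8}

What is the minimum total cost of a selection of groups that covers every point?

C2, C3, C4, C5 together cover every point (C2 ∪ C3 ∪ C4 ∪ C5 = {1, 2, 3, 4, 5, 6, 7, 8}); total cost 3 + 7 + 9 + 2 = 21.
No covering selection has total cost below 21.

21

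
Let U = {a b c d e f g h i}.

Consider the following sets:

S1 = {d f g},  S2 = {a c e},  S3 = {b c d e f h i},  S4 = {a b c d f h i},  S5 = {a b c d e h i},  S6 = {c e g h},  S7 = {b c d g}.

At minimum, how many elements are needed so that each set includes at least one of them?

2

T = {d, e} meets every set (each contains at least one member of T), and |T| = 2.
The sets S1, S2 are pairwise disjoint, so any hitting set needs a separate element for each — at least 2. Hence 2 is optimal.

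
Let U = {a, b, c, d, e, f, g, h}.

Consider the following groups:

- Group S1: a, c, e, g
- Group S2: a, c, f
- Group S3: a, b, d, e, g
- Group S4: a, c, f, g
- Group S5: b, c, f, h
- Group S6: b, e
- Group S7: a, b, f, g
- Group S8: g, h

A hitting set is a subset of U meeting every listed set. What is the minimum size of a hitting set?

Take T = {b, f, g}. Each listed group contains at least one of these, so T is a hitting set of size 3.
The groups S2, S6, S8 are pairwise disjoint, so any hitting set needs a separate point for each — at least 3. Hence 3 is optimal.

3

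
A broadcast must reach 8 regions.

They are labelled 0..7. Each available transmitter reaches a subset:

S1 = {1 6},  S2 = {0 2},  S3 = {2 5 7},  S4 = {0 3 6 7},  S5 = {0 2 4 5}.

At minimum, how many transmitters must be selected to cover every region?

3

Take {S1, S4, S5}. Their union is {0, 1, 2, 3, 4, 5, 6, 7}, which is all 8 regions.
Only S1 contains 1, so S1 is forced; the remaining 6 regions need at least 2 more transmitters (each remaining transmitter adds at most 4) — so at least 3 transmitters are needed, and 3 is optimal.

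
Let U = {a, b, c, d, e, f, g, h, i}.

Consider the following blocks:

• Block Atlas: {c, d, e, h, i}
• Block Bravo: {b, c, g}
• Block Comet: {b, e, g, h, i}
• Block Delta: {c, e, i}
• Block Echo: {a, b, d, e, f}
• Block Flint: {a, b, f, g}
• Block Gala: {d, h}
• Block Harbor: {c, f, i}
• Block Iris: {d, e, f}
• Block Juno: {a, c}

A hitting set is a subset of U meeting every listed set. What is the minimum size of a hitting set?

3

T = {c, d, g} meets every block (each contains at least one member of T), and |T| = 3.
The blocks Delta, Flint, Gala are pairwise disjoint, so any hitting set needs a separate item for each — at least 3. Hence 3 is optimal.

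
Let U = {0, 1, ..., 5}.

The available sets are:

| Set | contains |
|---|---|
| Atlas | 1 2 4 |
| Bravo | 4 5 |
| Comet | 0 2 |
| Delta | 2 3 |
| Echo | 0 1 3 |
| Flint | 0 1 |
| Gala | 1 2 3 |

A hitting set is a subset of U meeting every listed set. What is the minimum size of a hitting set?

3

The 3 elements {1, 2, 4} hit every set.
The sets Bravo, Delta, Flint are pairwise disjoint, so any hitting set needs a separate element for each — at least 3. Hence 3 is optimal.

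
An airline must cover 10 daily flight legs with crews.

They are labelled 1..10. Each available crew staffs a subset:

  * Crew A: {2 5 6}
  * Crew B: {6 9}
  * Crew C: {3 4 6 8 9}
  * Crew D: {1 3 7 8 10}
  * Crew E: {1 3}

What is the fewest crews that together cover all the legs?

3

A and C and D together: A ∪ C ∪ D = {1, 2, 3, 4, 5, 6, 7, 8, 9, 10} — every leg is covered.
Only A contains 2, so A is forced; the remaining 7 legs need at least 2 more crews (each remaining crew adds at most 5) — so at least 3 crews are needed, and 3 is optimal.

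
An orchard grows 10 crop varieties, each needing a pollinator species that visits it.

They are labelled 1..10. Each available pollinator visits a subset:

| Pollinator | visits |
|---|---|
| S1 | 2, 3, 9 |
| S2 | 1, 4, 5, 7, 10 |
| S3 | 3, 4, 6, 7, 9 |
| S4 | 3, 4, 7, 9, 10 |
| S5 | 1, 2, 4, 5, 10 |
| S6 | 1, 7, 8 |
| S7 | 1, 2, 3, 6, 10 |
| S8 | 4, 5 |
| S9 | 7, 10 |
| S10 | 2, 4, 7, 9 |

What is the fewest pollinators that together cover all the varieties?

3

Take {S3, S5, S6}. Their union is {1, 2, 3, 4, 5, 6, 7, 8, 9, 10}, which is all 10 varieties.
Only S6 contains 8, so S6 is forced; the remaining 7 varieties need at least 2 more pollinators (each remaining pollinator adds at most 4) — so at least 3 pollinators are needed, and 3 is optimal.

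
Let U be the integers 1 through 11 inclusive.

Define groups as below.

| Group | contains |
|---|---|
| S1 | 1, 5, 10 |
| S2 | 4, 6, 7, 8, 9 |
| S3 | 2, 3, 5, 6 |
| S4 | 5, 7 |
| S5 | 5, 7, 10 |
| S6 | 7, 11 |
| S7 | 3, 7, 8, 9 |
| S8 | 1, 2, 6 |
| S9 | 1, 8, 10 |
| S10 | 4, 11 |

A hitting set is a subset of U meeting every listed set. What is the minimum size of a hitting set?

4

Take H = {1, 4, 5, 7}. Each listed group contains at least one of these, so H is a hitting set of size 4.
No choice of 3 items meets every group, so 4 is the minimum.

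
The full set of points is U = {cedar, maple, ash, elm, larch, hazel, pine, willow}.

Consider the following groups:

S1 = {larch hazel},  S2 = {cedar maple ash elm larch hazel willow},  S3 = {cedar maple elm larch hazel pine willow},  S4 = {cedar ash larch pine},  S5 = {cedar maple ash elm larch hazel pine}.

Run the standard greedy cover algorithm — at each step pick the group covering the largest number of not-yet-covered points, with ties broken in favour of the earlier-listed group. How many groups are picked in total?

2

Greedy: pick S2 (covers 7 new) → pick S3 (covers 1 new). Total picks: 2.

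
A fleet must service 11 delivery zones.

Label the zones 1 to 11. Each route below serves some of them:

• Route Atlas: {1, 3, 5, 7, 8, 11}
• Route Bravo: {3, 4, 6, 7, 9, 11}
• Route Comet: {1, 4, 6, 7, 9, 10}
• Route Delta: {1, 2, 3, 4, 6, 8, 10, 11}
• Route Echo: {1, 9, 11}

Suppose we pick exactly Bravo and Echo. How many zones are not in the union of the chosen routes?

4

Union of Bravo, Echo = {1, 3, 4, 6, 7, 9, 11}.
Not covered: 2, 5, 8, 10 — 4 zones.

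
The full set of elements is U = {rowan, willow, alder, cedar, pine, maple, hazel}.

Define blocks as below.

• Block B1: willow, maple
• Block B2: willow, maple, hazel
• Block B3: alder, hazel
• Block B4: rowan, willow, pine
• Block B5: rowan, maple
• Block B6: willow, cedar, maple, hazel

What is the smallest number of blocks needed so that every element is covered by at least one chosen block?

3

B3 and B4 and B6 together: B3 ∪ B4 ∪ B6 = {rowan, willow, alder, cedar, pine, maple, hazel} — every element is covered.
Only B3 contains alder, so B3 is forced; the remaining 5 elements need at least 2 more blocks (each remaining block adds at most 3) — so at least 3 blocks are needed, and 3 is optimal.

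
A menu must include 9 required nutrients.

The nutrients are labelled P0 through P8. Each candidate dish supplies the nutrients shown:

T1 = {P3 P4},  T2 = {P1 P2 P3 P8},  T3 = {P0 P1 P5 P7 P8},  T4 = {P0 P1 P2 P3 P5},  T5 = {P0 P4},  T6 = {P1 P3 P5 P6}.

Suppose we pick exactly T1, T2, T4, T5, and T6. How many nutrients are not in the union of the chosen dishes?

Union of T1, T2, T4, T5, T6 = {P0, P1, P2, P3, P4, P5, P6, P8}.
Not covered: P7 — 1 nutrient.

1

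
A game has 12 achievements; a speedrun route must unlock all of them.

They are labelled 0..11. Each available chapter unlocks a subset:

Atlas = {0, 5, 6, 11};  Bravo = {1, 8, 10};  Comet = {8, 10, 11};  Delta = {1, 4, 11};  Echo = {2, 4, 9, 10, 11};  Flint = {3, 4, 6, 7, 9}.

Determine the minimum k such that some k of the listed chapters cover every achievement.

Take {Atlas, Bravo, Echo, Flint}. Their union is {0, 1, 2, 3, 4, 5, 6, 7, 8, 9, 10, 11}, which is all 12 achievements.
Only Echo contains 2, so Echo is forced; the remaining 7 achievements need at least 3 more chapters (each remaining chapter adds at most 3) — so at least 4 chapters are needed, and 4 is optimal.

4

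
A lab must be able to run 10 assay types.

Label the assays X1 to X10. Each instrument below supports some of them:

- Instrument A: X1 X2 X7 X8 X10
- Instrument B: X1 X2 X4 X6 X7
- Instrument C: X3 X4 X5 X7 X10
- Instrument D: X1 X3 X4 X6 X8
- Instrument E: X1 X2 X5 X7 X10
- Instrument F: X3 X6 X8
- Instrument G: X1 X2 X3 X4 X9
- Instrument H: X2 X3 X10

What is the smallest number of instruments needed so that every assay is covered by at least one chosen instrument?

3

Take {C, D, G}. Their union is {X1, X2, X3, X4, X5, X6, X7, X8, X9, X10}, which is all 10 assays.
Only G contains X9, so G is forced; the remaining 5 assays need at least 2 more instruments (each remaining instrument adds at most 3) — so at least 3 instruments are needed, and 3 is optimal.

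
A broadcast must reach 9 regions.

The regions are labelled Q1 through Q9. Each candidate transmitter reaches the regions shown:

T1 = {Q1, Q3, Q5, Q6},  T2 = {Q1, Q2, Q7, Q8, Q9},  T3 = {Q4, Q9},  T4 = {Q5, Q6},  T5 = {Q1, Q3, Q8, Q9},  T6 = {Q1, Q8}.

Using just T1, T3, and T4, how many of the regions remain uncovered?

Union of T1, T3, T4 = {Q1, Q3, Q4, Q5, Q6, Q9}.
Not covered: Q2, Q7, Q8 — 3 regions.

3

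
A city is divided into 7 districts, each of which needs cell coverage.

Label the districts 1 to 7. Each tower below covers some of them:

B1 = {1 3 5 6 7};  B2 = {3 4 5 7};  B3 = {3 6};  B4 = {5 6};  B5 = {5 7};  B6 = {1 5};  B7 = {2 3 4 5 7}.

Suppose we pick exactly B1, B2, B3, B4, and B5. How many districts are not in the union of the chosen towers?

1

Union of B1, B2, B3, B4, B5 = {1, 3, 4, 5, 6, 7}.
Not covered: 2 — 1 district.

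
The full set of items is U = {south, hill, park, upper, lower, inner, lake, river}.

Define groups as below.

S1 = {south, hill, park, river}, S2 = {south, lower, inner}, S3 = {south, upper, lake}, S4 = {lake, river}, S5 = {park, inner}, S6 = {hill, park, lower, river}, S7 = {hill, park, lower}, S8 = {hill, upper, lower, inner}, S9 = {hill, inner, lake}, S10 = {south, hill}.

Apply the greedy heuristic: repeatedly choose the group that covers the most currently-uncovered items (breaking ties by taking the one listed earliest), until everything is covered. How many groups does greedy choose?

Greedy: pick S1 (covers 4 new) → pick S8 (covers 3 new) → pick S3 (covers 1 new). Total picks: 3.

3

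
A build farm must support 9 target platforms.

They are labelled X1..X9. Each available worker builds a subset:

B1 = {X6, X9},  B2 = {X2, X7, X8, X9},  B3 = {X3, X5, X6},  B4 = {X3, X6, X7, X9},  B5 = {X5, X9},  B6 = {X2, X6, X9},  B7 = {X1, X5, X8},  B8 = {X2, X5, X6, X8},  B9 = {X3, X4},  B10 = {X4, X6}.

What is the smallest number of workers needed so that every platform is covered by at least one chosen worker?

4

B2 and B3 and B7 and B9 together: B2 ∪ B3 ∪ B7 ∪ B9 = {X1, X2, X3, X4, X5, X6, X7, X8, X9} — every platform is covered.
No 3 of the 10 workers cover everything (all 120 combinations miss at least one platform), so 4 is optimal.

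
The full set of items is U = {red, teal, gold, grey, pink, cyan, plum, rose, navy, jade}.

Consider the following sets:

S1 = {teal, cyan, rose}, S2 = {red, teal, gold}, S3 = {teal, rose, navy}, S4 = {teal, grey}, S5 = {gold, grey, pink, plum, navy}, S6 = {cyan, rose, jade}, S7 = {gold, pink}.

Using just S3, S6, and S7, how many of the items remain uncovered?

3

Union of S3, S6, S7 = {teal, gold, pink, cyan, rose, navy, jade}.
Not covered: red, grey, plum — 3 items.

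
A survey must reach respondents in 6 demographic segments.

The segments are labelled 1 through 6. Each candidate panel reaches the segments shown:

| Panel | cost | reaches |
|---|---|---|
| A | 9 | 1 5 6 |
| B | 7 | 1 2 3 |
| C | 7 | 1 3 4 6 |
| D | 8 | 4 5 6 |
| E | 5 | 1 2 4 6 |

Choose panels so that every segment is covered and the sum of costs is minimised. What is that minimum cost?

15

B, D together cover every segment (B ∪ D = {1, 2, 3, 4, 5, 6}); total cost 7 + 8 = 15.
The greedy pick E, B, D costs 20; no covering selection beats 15.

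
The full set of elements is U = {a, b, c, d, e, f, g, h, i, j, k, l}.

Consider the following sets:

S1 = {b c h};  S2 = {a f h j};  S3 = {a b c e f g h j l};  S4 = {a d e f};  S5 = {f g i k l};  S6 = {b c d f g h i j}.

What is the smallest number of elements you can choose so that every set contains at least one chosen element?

2

Take T = {f, h}. Each listed set contains at least one of these, so T is a hitting set of size 2.
The sets S1, S4 are pairwise disjoint, so any hitting set needs a separate element for each — at least 2. Hence 2 is optimal.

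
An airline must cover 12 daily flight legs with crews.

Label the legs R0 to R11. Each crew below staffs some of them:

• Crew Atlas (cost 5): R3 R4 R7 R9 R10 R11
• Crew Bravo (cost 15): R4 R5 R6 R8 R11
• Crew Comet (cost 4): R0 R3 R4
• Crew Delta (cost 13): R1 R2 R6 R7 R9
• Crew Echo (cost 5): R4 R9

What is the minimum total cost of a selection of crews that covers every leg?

37

Atlas, Bravo, Comet, Delta together cover every leg (Atlas ∪ Bravo ∪ Comet ∪ Delta = {R0, R1, R2, R3, R4, R5, R6, R7, R8, R9, R10, R11}); total cost 5 + 15 + 4 + 13 = 37.
No covering selection has total cost below 37.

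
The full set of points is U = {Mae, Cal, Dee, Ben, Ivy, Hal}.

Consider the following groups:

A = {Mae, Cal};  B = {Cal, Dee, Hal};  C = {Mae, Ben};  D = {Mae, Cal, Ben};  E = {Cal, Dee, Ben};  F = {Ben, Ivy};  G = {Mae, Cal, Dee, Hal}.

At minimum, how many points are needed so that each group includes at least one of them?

2

Take H = {Cal, Ben}. Each listed group contains at least one of these, so H is a hitting set of size 2.
The groups A, F are pairwise disjoint, so any hitting set needs a separate point for each — at least 2. Hence 2 is optimal.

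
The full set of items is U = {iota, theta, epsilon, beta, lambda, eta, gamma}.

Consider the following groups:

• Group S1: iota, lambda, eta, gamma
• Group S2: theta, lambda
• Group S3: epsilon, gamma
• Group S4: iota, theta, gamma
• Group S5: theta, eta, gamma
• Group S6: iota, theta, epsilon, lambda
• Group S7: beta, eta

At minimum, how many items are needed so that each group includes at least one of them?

Take H = {theta, epsilon, eta}. Each listed group contains at least one of these, so H is a hitting set of size 3.
The groups S2, S3, S7 are pairwise disjoint, so any hitting set needs a separate item for each — at least 3. Hence 3 is optimal.

3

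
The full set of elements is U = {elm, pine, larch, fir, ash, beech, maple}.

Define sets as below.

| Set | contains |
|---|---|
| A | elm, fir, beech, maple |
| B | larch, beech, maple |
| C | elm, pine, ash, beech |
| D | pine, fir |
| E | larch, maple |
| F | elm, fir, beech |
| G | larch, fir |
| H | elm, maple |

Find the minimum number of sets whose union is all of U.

3

Take {A, C, E}. Their union is {elm, pine, larch, fir, ash, beech, maple}, which is all 7 elements.
Only C contains ash, so C is forced; the remaining 3 elements need at least 2 more sets (each remaining set adds at most 2) — so at least 3 sets are needed, and 3 is optimal.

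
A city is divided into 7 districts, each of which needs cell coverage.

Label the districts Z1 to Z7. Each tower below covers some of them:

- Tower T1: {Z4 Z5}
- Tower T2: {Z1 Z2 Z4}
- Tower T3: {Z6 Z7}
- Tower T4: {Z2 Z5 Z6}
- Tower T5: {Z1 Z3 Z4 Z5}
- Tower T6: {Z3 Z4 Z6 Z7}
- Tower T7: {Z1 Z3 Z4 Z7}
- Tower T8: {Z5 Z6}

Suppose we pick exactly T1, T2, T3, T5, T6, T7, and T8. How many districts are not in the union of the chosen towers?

0

Union of T1, T2, T3, T5, T6, T7, T8 = {Z1, Z2, Z3, Z4, Z5, Z6, Z7} — that's every district, so 0 are uncovered.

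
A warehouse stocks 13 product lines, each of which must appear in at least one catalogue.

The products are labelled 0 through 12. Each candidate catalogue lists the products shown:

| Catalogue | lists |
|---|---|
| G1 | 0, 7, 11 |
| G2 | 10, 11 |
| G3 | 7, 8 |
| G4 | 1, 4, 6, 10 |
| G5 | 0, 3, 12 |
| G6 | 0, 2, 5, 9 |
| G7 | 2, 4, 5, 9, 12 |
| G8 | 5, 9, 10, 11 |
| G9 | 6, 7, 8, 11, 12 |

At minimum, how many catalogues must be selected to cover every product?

4

G4 and G5 and G7 and G9 together: G4 ∪ G5 ∪ G7 ∪ G9 = {0, 1, 2, 3, 4, 5, 6, 7, 8, 9, 10, 11, 12} — every product is covered.
Only G4 contains 1, so G4 is forced; the remaining 9 products need at least 3 more catalogues (each remaining catalogue adds at most 4) — so at least 4 catalogues are needed, and 4 is optimal.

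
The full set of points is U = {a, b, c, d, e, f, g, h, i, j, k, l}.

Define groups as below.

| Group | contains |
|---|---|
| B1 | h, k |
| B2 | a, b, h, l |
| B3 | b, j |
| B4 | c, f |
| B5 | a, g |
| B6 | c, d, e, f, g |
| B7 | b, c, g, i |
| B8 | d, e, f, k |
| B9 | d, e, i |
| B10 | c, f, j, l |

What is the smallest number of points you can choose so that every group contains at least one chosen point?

5

Take T = {c, e, g, h, j}. Each listed group contains at least one of these, so T is a hitting set of size 5.
The groups B1, B3, B4, B5, B9 are pairwise disjoint, so any hitting set needs a separate point for each — at least 5. Hence 5 is optimal.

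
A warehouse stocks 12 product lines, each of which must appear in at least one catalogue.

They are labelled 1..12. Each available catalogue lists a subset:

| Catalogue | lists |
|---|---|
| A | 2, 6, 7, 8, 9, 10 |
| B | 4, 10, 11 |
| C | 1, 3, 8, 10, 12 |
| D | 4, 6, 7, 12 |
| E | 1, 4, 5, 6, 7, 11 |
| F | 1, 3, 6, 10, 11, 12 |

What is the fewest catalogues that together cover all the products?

A and C and E together: A ∪ C ∪ E = {1, 2, 3, 4, 5, 6, 7, 8, 9, 10, 11, 12} — every product is covered.
Only A contains 2, so A is forced; the remaining 6 products need at least 2 more catalogues (each remaining catalogue adds at most 4) — so at least 3 catalogues are needed, and 3 is optimal.

3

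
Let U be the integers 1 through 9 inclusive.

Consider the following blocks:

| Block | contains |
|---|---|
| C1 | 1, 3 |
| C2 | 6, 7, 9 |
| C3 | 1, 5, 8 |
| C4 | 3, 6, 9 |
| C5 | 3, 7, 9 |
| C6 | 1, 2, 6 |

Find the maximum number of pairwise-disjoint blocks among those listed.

C3, C5 are pairwise disjoint (C3={1,5,8}; C5={3,7,9}).
Every remaining block overlaps one of these, and no 3 of the listed blocks are pairwise disjoint, so 2 is the maximum.

2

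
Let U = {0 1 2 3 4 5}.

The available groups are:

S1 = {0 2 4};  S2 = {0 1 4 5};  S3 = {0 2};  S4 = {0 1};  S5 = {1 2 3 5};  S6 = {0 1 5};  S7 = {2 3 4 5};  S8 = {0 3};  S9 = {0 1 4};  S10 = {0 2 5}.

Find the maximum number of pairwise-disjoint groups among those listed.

2

S4, S7 are pairwise disjoint (S4={0,1}; S7={2,3,4,5}).
Every remaining group overlaps one of these, and no 3 of the listed groups are pairwise disjoint, so 2 is the maximum.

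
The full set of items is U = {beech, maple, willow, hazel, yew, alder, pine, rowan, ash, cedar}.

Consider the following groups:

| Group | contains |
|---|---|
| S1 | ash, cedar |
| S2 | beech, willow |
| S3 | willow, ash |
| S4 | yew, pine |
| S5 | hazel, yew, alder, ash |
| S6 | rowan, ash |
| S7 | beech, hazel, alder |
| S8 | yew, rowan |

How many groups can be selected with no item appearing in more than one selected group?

3

S3, S7, S8 are pairwise disjoint (S3={willow,ash}; S7={beech,hazel,alder}; S8={yew,rowan}).
Every remaining group overlaps one of these, and no 4 of the listed groups are pairwise disjoint, so 3 is the maximum.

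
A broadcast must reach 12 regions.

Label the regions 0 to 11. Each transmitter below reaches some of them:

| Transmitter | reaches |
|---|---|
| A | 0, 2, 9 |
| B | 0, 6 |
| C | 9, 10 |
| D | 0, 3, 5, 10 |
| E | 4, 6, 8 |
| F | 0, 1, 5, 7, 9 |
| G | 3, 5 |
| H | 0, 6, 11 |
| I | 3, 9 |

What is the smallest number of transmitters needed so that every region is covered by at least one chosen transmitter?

5

A and D and E and F and H together: A ∪ D ∪ E ∪ F ∪ H = {0, 1, 2, 3, 4, 5, 6, 7, 8, 9, 10, 11} — every region is covered.
No 4 of the 9 transmitters cover everything (all 126 combinations miss at least one region), so 5 is optimal.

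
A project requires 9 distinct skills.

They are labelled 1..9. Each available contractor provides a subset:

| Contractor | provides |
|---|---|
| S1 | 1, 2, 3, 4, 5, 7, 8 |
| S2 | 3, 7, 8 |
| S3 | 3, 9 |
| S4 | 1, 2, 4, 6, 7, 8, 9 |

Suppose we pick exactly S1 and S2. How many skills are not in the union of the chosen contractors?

2

Union of S1, S2 = {1, 2, 3, 4, 5, 7, 8}.
Not covered: 6, 9 — 2 skills.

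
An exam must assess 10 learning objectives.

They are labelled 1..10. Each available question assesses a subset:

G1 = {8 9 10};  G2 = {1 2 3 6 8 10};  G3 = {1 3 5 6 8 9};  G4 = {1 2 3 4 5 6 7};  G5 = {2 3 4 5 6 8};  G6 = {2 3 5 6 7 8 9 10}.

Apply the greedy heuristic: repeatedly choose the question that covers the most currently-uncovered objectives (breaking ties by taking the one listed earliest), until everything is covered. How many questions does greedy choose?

2

Greedy: pick G6 (covers 8 new) → pick G4 (covers 2 new). Total picks: 2.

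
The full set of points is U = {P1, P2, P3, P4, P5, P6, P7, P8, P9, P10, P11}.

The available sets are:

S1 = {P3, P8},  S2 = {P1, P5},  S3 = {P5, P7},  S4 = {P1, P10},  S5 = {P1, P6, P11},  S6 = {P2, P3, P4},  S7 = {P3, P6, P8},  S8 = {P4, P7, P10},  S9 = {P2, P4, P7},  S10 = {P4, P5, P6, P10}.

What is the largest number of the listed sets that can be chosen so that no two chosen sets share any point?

S2, S7, S8 are pairwise disjoint (S2={P1,P5}; S7={P3,P6,P8}; S8={P4,P7,P10}).
Every remaining set overlaps one of these, and no 4 of the listed sets are pairwise disjoint, so 3 is the maximum.

3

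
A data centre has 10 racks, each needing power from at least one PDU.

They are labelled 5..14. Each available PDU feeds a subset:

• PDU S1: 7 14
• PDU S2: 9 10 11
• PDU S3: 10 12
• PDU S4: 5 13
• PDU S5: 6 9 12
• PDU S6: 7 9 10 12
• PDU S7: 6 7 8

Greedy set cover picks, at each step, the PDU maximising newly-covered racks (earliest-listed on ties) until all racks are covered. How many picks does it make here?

5

Greedy: pick S6 (covers 4 new) → pick S4 (covers 2 new) → pick S7 (covers 2 new) → pick S1 (covers 1 new) → pick S2 (covers 1 new). Total picks: 5.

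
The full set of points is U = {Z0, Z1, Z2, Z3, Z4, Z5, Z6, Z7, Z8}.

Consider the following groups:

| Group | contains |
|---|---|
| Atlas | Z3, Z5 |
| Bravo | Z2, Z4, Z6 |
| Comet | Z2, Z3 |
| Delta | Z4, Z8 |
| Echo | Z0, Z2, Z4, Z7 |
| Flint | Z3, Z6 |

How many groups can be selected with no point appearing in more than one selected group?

2

Atlas, Echo are pairwise disjoint (Atlas={Z3,Z5}; Echo={Z0,Z2,Z4,Z7}).
Every remaining group overlaps one of these, and no 3 of the listed groups are pairwise disjoint, so 2 is the maximum.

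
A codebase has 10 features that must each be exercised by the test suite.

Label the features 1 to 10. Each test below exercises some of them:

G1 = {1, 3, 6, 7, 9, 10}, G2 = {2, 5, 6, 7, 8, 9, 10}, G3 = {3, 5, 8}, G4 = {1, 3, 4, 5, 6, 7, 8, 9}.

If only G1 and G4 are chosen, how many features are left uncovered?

Union of G1, G4 = {1, 3, 4, 5, 6, 7, 8, 9, 10}.
Not covered: 2 — 1 feature.

1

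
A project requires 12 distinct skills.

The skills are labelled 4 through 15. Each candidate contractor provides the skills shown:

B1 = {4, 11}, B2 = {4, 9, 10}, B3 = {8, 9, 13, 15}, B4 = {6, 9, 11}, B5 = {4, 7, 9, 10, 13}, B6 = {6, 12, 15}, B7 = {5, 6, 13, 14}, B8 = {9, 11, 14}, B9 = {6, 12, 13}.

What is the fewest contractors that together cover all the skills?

5

B1 and B3 and B5 and B6 and B7 together: B1 ∪ B3 ∪ B5 ∪ B6 ∪ B7 = {4, 5, 6, 7, 8, 9, 10, 11, 12, 13, 14, 15} — every skill is covered.
No 4 of the 9 contractors cover everything (all 126 combinations miss at least one skill), so 5 is optimal.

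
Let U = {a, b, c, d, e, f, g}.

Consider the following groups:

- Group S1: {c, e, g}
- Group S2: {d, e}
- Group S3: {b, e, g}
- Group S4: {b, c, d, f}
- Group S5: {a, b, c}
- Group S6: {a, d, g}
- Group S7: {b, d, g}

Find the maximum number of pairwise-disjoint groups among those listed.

S2, S5 are pairwise disjoint (S2={d,e}; S5={a,b,c}).
Every remaining group overlaps one of these, and no 3 of the listed groups are pairwise disjoint, so 2 is the maximum.

2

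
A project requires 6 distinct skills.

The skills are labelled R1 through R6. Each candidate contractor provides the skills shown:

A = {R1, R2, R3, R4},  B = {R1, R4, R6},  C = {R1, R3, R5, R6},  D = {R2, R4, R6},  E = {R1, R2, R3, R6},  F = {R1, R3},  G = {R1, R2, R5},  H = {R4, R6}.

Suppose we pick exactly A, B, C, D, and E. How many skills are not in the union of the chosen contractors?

Union of A, B, C, D, E = {R1, R2, R3, R4, R5, R6} — that's every skill, so 0 are uncovered.

0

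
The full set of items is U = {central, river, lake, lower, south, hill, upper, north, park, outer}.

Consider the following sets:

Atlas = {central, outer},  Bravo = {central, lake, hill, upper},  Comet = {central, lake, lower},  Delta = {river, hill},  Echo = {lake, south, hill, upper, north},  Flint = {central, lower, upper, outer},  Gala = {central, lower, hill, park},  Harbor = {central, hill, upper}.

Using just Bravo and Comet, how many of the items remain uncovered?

5

Union of Bravo, Comet = {central, lake, lower, hill, upper}.
Not covered: river, south, north, park, outer — 5 items.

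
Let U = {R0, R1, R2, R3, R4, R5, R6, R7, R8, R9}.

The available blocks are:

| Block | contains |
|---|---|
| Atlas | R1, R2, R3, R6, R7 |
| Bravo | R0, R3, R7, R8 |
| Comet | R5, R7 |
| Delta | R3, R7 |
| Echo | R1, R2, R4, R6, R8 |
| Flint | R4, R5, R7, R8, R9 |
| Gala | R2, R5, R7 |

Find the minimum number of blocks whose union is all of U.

Atlas and Bravo and Flint together: Atlas ∪ Bravo ∪ Flint = {R0, R1, R2, R3, R4, R5, R6, R7, R8, R9} — every element is covered.
Only Bravo contains R0, so Bravo is forced; the remaining 6 elements need at least 2 more blocks (each remaining block adds at most 4) — so at least 3 blocks are needed, and 3 is optimal.

3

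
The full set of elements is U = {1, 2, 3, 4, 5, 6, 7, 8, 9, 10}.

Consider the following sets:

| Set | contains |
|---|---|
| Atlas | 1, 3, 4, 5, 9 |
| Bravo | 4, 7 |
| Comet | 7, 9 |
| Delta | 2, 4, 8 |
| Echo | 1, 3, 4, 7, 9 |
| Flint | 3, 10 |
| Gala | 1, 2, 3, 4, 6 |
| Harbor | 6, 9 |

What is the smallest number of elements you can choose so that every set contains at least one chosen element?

3

Take H = {3, 4, 9}. Each listed set contains at least one of these, so H is a hitting set of size 3.
The sets Bravo, Flint, Harbor are pairwise disjoint, so any hitting set needs a separate element for each — at least 3. Hence 3 is optimal.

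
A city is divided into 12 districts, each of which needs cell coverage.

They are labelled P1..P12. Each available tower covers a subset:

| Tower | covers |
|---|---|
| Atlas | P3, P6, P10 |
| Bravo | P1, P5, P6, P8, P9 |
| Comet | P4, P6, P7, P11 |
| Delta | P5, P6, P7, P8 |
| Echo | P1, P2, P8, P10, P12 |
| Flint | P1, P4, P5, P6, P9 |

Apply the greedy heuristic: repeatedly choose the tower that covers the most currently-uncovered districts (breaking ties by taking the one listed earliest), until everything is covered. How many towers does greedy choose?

Greedy: pick Bravo (covers 5 new) → pick Comet (covers 3 new) → pick Echo (covers 3 new) → pick Atlas (covers 1 new). Total picks: 4.

4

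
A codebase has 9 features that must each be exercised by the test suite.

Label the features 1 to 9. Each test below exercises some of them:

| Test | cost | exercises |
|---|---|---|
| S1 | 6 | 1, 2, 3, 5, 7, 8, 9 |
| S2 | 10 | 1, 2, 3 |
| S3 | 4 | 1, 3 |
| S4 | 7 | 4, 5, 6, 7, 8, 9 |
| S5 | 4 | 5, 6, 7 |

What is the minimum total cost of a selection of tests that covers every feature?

13

S1, S4 together cover every feature (S1 ∪ S4 = {1, 2, 3, 4, 5, 6, 7, 8, 9}); total cost 6 + 7 = 13.
No covering selection has total cost below 13.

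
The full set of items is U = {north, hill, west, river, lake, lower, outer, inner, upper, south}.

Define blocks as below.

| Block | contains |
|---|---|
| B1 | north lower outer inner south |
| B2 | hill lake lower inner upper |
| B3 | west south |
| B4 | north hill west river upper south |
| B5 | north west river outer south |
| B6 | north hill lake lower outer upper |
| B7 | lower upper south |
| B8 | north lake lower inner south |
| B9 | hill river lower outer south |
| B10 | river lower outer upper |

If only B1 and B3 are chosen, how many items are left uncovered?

Union of B1, B3 = {north, west, lower, outer, inner, south}.
Not covered: hill, river, lake, upper — 4 items.

4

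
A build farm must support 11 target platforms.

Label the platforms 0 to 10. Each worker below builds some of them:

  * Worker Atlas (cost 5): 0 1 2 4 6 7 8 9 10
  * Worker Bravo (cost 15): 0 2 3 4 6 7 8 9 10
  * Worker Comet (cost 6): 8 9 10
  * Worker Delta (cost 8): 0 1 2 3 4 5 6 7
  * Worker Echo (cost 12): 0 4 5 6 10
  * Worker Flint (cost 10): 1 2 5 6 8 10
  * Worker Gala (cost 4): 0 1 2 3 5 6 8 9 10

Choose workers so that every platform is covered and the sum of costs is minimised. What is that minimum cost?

Atlas, Gala together cover every platform (Atlas ∪ Gala = {0, 1, 2, 3, 4, 5, 6, 7, 8, 9, 10}); total cost 5 + 4 = 9.
No covering selection has total cost below 9.

9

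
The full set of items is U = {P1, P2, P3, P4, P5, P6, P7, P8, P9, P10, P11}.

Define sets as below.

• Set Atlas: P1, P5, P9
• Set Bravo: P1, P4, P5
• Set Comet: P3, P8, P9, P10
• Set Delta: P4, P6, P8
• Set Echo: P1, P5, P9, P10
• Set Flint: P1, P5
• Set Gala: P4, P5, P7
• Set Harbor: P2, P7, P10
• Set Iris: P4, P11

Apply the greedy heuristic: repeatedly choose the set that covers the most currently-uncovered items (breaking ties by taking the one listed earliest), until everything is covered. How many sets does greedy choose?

5

Greedy: pick Comet (covers 4 new) → pick Bravo (covers 3 new) → pick Harbor (covers 2 new) → pick Delta (covers 1 new) → pick Iris (covers 1 new). Total picks: 5.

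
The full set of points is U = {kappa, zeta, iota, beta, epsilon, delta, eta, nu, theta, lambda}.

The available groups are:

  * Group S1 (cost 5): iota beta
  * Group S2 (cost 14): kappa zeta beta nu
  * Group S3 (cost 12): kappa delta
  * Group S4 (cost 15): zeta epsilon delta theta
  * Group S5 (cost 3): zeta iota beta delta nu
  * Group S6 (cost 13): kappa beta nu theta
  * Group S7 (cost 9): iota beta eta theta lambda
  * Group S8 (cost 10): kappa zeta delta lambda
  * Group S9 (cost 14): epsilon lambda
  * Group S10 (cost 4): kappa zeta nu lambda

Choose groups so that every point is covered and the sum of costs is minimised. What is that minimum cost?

28

S4, S7, S10 together cover every point (S4 ∪ S7 ∪ S10 = {kappa, zeta, iota, beta, epsilon, delta, eta, nu, theta, lambda}); total cost 15 + 9 + 4 = 28.
The greedy pick S5, S10, S7, S9 costs 30; no covering selection beats 28.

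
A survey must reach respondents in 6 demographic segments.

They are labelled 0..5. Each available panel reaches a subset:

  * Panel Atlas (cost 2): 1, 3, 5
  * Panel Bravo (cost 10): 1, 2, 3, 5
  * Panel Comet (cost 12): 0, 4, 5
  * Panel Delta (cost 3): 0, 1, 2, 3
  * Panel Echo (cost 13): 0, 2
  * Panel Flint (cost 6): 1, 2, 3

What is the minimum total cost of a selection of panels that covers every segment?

Comet, Delta together cover every segment (Comet ∪ Delta = {0, 1, 2, 3, 4, 5}); total cost 12 + 3 = 15.
The greedy pick Atlas, Delta, Comet costs 17; no covering selection beats 15.

15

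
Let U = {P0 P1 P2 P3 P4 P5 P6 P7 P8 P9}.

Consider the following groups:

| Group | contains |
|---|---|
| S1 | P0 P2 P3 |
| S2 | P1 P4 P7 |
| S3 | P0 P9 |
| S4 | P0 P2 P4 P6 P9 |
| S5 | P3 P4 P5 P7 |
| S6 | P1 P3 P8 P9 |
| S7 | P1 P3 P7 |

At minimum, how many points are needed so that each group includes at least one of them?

H = {P0, P3, P7} meets every group (each contains at least one member of H), and |H| = 3.
No choice of 2 points meets every group, so 3 is the minimum.

3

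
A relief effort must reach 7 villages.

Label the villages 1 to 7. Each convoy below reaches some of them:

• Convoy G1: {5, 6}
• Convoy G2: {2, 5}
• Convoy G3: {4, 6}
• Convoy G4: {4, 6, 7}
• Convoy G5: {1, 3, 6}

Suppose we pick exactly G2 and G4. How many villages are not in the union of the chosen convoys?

Union of G2, G4 = {2, 4, 5, 6, 7}.
Not covered: 1, 3 — 2 villages.

2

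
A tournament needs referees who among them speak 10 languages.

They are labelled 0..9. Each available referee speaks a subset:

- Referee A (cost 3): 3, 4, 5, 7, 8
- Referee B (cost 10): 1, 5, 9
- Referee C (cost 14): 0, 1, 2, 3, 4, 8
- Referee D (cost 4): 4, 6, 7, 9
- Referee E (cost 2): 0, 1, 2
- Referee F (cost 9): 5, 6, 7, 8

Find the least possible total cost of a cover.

A, D, E together cover every language (A ∪ D ∪ E = {0, 1, 2, 3, 4, 5, 6, 7, 8, 9}); total cost 3 + 4 + 2 = 9.
No covering selection has total cost below 9.

9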